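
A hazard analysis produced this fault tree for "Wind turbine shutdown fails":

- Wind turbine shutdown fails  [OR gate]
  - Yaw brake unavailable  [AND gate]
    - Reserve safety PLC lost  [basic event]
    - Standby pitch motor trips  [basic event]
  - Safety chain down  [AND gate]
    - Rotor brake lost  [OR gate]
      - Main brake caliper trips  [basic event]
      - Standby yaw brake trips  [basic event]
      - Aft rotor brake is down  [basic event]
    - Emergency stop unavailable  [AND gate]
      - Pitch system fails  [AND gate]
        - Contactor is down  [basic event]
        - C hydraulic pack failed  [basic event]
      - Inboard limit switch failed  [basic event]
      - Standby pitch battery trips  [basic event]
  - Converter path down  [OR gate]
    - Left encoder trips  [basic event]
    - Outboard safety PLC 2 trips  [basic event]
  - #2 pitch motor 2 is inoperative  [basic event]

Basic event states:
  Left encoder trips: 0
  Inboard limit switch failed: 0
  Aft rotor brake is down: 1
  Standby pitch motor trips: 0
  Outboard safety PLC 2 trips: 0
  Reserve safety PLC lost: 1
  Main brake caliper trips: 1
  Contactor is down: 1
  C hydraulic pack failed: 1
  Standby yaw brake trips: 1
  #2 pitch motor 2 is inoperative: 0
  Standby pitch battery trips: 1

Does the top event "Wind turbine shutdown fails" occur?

No

Yaw brake unavailable [AND]: Reserve safety PLC lost=occurs, Standby pitch motor trips=not → not all inputs occur → does not occur.
Rotor brake lost [OR]: Main brake caliper trips=occurs, Standby yaw brake trips=occurs, Aft rotor brake is down=occurs → at least one input occurs → occurs.
Pitch system fails [AND]: Contactor is down=occurs, C hydraulic pack failed=occurs → all inputs occur → occurs.
Emergency stop unavailable [AND]: Pitch system fails=occurs, Inboard limit switch failed=not, Standby pitch battery trips=occurs → not all inputs occur → does not occur.
Safety chain down [AND]: Rotor brake lost=occurs, Emergency stop unavailable=not → not all inputs occur → does not occur.
Converter path down [OR]: Left encoder trips=not, Outboard safety PLC 2 trips=not → no input occurs → does not occur.
Wind turbine shutdown fails [OR]: Yaw brake unavailable=not, Safety chain down=not, Converter path down=not, #2 pitch motor 2 is inoperative=not → no input occurs → does not occur.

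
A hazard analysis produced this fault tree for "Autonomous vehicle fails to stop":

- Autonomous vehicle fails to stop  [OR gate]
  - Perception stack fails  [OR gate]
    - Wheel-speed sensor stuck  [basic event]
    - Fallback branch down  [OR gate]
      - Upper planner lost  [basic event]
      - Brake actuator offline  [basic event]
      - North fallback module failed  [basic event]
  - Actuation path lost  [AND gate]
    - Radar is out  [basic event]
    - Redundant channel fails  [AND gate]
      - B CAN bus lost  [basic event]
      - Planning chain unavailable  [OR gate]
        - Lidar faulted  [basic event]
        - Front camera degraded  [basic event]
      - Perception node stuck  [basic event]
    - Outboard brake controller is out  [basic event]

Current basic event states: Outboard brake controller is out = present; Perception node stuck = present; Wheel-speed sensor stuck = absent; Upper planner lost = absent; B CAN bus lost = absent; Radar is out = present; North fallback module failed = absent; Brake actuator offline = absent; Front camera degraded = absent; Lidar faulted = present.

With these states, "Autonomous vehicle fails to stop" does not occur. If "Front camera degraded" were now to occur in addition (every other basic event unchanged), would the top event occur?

Counterfactual: set "Front camera degraded" to occurred.
Fallback branch down [OR]: Upper planner lost=not, Brake actuator offline=not, North fallback module failed=not → no input occurs → does not occur.
Perception stack fails [OR]: Wheel-speed sensor stuck=not, Fallback branch down=not → no input occurs → does not occur.
Planning chain unavailable [OR]: Lidar faulted=occurs, Front camera degraded=occurs → at least one input occurs → occurs.
Redundant channel fails [AND]: B CAN bus lost=not, Planning chain unavailable=occurs, Perception node stuck=occurs → not all inputs occur → does not occur.
Actuation path lost [AND]: Radar is out=occurs, Redundant channel fails=not, Outboard brake controller is out=occurs → not all inputs occur → does not occur.
Autonomous vehicle fails to stop [OR]: Perception stack fails=not, Actuation path lost=not → no input occurs → does not occur.

No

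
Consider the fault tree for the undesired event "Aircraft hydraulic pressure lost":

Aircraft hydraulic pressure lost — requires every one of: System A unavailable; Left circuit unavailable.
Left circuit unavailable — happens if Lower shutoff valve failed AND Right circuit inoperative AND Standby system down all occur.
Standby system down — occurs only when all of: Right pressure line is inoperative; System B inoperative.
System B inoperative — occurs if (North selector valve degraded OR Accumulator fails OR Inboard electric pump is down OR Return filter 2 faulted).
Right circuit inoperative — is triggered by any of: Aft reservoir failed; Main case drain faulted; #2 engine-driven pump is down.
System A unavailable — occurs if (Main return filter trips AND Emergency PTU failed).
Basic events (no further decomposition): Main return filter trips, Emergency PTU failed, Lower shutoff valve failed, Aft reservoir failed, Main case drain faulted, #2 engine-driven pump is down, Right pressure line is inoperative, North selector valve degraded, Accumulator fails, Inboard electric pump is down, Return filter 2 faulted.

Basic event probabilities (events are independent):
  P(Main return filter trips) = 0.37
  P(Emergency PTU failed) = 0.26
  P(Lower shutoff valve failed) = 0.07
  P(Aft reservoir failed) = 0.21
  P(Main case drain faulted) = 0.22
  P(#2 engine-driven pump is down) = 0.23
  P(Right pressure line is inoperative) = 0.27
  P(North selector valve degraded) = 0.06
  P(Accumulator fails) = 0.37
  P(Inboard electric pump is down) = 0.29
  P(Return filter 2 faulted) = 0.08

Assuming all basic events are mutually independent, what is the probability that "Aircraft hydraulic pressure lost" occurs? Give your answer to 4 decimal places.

0.0006

P(System A unavailable) [AND] = 0.37 × 0.26 = 0.096200
P(Right circuit inoperative) [OR] = 1 − (1−0.21) × (1−0.22) × (1−0.23) = 0.525526
P(System B inoperative) [OR] = 1 − (1−0.06) × (1−0.37) × (1−0.29) × (1−0.08) = 0.613175
P(Standby system down) [AND] = 0.27 × 0.613175 = 0.165557
P(Left circuit unavailable) [AND] = 0.07 × 0.525526 × 0.165557 = 0.006090
P(Aircraft hydraulic pressure lost) [AND] = 0.096200 × 0.006090 = 0.000586
Rounded to 4 decimal places: P(Aircraft hydraulic pressure lost) ≈ 0.0006.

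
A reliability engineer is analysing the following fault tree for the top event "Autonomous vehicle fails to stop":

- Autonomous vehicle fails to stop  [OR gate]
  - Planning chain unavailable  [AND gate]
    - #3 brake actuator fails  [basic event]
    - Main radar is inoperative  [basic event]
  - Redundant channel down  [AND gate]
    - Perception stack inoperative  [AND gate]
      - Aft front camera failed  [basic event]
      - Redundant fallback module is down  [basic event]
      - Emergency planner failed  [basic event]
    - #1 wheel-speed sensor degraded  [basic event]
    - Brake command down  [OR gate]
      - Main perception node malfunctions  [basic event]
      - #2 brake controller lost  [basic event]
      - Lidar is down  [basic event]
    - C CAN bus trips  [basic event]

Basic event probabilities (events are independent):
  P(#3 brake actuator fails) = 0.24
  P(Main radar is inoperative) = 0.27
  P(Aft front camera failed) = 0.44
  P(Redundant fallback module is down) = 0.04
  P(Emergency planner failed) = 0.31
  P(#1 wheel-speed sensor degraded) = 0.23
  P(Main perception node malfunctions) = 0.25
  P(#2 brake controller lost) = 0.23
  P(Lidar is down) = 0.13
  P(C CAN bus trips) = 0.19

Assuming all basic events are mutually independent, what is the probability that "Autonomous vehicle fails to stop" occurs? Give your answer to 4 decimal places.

0.0649

P(Planning chain unavailable) [AND] = 0.24 × 0.27 = 0.064800
P(Perception stack inoperative) [AND] = 0.44 × 0.04 × 0.31 = 0.005456
P(Brake command down) [OR] = 1 − (1−0.25) × (1−0.23) × (1−0.13) = 0.497575
P(Redundant channel down) [AND] = 0.005456 × 0.23 × 0.497575 × 0.19 = 0.000119
P(Autonomous vehicle fails to stop) [OR] = 1 − (1−0.064800) × (1−0.000119) = 0.064911
Rounded to 4 decimal places: P(Autonomous vehicle fails to stop) ≈ 0.0649.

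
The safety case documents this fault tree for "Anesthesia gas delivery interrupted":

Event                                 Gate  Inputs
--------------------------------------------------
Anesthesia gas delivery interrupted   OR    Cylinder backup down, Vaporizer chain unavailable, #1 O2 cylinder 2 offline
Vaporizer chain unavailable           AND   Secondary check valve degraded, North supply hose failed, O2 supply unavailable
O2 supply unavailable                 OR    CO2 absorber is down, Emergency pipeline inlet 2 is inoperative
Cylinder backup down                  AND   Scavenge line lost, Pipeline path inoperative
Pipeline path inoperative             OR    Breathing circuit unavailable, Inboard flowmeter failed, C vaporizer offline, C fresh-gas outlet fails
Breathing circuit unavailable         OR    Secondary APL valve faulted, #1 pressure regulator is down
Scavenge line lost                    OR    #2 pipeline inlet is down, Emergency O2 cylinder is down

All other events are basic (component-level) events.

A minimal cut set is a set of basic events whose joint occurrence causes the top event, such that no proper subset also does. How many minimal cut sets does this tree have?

13

Scavenge line lost [OR]: union of children's cut sets → 2 cut set(s).
Breathing circuit unavailable [OR]: union of children's cut sets → 2 cut set(s).
Pipeline path inoperative [OR]: union of children's cut sets → 5 cut set(s).
Cylinder backup down [AND]: one cut set from each child combined → 2 × 5 = 10 cut set(s).
O2 supply unavailable [OR]: union of children's cut sets → 2 cut set(s).
Vaporizer chain unavailable [AND]: one cut set from each child combined → 1 × 1 × 2 = 2 cut set(s).
Anesthesia gas delivery interrupted [OR]: union of children's cut sets → 13 cut set(s).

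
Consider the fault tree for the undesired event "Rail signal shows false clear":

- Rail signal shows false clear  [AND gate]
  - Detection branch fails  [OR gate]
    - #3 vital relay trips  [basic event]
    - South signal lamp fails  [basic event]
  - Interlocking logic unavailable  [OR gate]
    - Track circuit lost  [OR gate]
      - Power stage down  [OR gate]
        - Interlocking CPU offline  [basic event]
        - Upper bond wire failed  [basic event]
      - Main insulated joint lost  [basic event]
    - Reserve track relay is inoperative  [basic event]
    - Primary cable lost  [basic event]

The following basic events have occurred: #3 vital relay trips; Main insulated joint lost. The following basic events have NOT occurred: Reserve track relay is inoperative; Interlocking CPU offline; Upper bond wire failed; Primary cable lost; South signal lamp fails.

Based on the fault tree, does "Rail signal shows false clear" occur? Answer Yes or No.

Detection branch fails [OR]: #3 vital relay trips=occurs, South signal lamp fails=not → at least one input occurs → occurs.
Power stage down [OR]: Interlocking CPU offline=not, Upper bond wire failed=not → no input occurs → does not occur.
Track circuit lost [OR]: Power stage down=not, Main insulated joint lost=occurs → at least one input occurs → occurs.
Interlocking logic unavailable [OR]: Track circuit lost=occurs, Reserve track relay is inoperative=not, Primary cable lost=not → at least one input occurs → occurs.
Rail signal shows false clear [AND]: Detection branch fails=occurs, Interlocking logic unavailable=occurs → all inputs occur → occurs.

Yes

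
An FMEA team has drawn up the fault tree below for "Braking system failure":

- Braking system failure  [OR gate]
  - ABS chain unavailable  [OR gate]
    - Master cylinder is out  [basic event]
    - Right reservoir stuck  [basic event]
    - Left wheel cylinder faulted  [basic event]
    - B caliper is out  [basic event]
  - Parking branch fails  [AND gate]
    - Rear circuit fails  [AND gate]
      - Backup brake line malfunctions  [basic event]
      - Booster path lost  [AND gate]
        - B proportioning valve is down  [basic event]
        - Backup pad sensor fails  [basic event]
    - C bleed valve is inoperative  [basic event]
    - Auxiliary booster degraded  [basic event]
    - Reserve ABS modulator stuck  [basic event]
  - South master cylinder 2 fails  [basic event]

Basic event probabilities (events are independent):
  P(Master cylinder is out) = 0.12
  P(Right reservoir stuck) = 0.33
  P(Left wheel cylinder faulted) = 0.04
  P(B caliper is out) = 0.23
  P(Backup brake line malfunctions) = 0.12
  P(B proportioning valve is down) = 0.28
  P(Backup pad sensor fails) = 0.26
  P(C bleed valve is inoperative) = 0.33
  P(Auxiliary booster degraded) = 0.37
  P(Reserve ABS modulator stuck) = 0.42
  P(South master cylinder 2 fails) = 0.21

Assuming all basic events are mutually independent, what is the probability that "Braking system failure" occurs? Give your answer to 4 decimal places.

0.6558

P(ABS chain unavailable) [OR] = 1 − (1−0.12) × (1−0.33) × (1−0.04) × (1−0.23) = 0.564168
P(Booster path lost) [AND] = 0.28 × 0.26 = 0.072800
P(Rear circuit fails) [AND] = 0.12 × 0.072800 = 0.008736
P(Parking branch fails) [AND] = 0.008736 × 0.33 × 0.37 × 0.42 = 0.000448
P(Braking system failure) [OR] = 1 − (1−0.564168) × (1−0.000448) × (1−0.21) = 0.655847
Rounded to 4 decimal places: P(Braking system failure) ≈ 0.6558.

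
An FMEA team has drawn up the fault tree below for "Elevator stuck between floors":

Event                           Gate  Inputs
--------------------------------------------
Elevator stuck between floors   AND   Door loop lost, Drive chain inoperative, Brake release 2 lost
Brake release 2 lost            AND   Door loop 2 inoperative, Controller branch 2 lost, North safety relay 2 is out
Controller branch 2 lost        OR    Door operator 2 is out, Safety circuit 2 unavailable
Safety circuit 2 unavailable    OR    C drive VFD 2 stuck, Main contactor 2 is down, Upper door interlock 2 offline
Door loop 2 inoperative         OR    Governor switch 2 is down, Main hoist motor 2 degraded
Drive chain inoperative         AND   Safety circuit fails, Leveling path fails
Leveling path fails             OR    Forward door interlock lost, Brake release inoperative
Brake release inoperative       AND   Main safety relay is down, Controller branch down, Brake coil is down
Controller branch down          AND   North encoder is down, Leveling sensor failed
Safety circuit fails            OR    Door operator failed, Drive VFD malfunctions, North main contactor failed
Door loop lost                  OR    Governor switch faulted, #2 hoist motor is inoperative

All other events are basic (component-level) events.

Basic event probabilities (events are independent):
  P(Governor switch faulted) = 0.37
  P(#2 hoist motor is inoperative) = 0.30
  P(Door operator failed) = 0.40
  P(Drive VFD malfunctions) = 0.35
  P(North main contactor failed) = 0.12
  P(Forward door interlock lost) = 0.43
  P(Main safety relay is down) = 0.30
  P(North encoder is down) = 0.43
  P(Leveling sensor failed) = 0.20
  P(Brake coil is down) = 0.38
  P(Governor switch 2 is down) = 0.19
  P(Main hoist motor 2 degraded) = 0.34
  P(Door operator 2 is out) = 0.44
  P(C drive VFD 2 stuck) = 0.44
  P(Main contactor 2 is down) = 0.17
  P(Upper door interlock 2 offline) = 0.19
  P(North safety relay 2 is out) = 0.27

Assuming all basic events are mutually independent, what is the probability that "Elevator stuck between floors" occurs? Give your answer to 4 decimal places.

0.0159

P(Door loop lost) [OR] = 1 − (1−0.37) × (1−0.30) = 0.559000
P(Safety circuit fails) [OR] = 1 − (1−0.40) × (1−0.35) × (1−0.12) = 0.656800
P(Controller branch down) [AND] = 0.43 × 0.20 = 0.086000
P(Brake release inoperative) [AND] = 0.30 × 0.086000 × 0.38 = 0.009804
P(Leveling path fails) [OR] = 1 − (1−0.43) × (1−0.009804) = 0.435588
P(Drive chain inoperative) [AND] = 0.656800 × 0.435588 = 0.286094
P(Door loop 2 inoperative) [OR] = 1 − (1−0.19) × (1−0.34) = 0.465400
P(Safety circuit 2 unavailable) [OR] = 1 − (1−0.44) × (1−0.17) × (1−0.19) = 0.623512
P(Controller branch 2 lost) [OR] = 1 − (1−0.44) × (1−0.623512) = 0.789167
P(Brake release 2 lost) [AND] = 0.465400 × 0.789167 × 0.27 = 0.099165
P(Elevator stuck between floors) [AND] = 0.559000 × 0.286094 × 0.099165 = 0.015859
Rounded to 4 decimal places: P(Elevator stuck between floors) ≈ 0.0159.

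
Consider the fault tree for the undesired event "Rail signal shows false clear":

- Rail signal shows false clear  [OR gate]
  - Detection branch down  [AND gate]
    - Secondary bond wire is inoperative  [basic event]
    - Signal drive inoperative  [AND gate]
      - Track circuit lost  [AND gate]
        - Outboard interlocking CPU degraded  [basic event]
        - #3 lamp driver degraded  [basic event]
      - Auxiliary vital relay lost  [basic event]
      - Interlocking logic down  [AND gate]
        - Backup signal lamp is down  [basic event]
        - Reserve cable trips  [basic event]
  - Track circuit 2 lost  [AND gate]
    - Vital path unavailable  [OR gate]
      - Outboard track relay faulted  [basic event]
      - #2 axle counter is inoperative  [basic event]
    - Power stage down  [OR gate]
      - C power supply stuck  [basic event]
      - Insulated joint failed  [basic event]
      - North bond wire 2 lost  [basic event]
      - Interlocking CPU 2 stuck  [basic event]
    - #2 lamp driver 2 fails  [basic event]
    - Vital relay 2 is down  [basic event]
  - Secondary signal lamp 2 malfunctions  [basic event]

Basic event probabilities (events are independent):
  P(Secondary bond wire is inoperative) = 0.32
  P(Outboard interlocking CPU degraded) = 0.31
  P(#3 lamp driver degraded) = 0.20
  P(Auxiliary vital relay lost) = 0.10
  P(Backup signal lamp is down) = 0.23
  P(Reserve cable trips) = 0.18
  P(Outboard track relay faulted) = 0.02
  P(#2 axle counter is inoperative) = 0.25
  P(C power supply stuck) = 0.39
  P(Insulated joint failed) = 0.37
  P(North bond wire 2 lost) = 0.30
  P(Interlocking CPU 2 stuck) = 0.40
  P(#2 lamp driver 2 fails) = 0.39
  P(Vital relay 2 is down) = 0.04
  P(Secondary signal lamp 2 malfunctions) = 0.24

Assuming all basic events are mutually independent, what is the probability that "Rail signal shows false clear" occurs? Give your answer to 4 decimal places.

0.2427

P(Track circuit lost) [AND] = 0.31 × 0.20 = 0.062000
P(Interlocking logic down) [AND] = 0.23 × 0.18 = 0.041400
P(Signal drive inoperative) [AND] = 0.062000 × 0.10 × 0.041400 = 0.000257
P(Detection branch down) [AND] = 0.32 × 0.000257 = 0.000082
P(Vital path unavailable) [OR] = 1 − (1−0.02) × (1−0.25) = 0.265000
P(Power stage down) [OR] = 1 − (1−0.39) × (1−0.37) × (1−0.30) × (1−0.40) = 0.838594
P(Track circuit 2 lost) [AND] = 0.265000 × 0.838594 × 0.39 × 0.04 = 0.003467
P(Rail signal shows false clear) [OR] = 1 − (1−0.000082) × (1−0.003467) × (1−0.24) = 0.242697
Rounded to 4 decimal places: P(Rail signal shows false clear) ≈ 0.2427.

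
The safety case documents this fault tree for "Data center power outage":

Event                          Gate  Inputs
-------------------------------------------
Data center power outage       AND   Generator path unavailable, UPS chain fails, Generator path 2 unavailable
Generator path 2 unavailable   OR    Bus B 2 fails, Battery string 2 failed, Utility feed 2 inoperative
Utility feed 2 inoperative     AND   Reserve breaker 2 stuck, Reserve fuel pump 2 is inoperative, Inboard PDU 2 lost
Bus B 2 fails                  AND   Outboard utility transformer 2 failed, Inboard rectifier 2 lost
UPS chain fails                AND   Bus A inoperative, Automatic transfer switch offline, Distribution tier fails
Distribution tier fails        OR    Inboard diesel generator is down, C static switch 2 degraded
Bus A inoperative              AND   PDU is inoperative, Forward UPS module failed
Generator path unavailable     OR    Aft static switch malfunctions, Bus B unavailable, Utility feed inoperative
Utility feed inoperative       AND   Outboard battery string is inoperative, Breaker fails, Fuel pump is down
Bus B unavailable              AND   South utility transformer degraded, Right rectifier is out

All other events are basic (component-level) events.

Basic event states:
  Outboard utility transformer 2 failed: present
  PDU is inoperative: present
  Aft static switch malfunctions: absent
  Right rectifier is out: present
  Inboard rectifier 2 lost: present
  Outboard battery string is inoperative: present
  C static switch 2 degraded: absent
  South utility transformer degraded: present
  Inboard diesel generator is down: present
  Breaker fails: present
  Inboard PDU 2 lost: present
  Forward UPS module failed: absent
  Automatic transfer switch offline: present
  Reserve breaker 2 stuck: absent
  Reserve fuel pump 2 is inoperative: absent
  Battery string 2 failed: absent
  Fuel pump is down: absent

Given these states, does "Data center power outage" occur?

No

Bus B unavailable [AND]: South utility transformer degraded=occurs, Right rectifier is out=occurs → all inputs occur → occurs.
Utility feed inoperative [AND]: Outboard battery string is inoperative=occurs, Breaker fails=occurs, Fuel pump is down=not → not all inputs occur → does not occur.
Generator path unavailable [OR]: Aft static switch malfunctions=not, Bus B unavailable=occurs, Utility feed inoperative=not → at least one input occurs → occurs.
Bus A inoperative [AND]: PDU is inoperative=occurs, Forward UPS module failed=not → not all inputs occur → does not occur.
Distribution tier fails [OR]: Inboard diesel generator is down=occurs, C static switch 2 degraded=not → at least one input occurs → occurs.
UPS chain fails [AND]: Bus A inoperative=not, Automatic transfer switch offline=occurs, Distribution tier fails=occurs → not all inputs occur → does not occur.
Bus B 2 fails [AND]: Outboard utility transformer 2 failed=occurs, Inboard rectifier 2 lost=occurs → all inputs occur → occurs.
Utility feed 2 inoperative [AND]: Reserve breaker 2 stuck=not, Reserve fuel pump 2 is inoperative=not, Inboard PDU 2 lost=occurs → not all inputs occur → does not occur.
Generator path 2 unavailable [OR]: Bus B 2 fails=occurs, Battery string 2 failed=not, Utility feed 2 inoperative=not → at least one input occurs → occurs.
Data center power outage [AND]: Generator path unavailable=occurs, UPS chain fails=not, Generator path 2 unavailable=occurs → not all inputs occur → does not occur.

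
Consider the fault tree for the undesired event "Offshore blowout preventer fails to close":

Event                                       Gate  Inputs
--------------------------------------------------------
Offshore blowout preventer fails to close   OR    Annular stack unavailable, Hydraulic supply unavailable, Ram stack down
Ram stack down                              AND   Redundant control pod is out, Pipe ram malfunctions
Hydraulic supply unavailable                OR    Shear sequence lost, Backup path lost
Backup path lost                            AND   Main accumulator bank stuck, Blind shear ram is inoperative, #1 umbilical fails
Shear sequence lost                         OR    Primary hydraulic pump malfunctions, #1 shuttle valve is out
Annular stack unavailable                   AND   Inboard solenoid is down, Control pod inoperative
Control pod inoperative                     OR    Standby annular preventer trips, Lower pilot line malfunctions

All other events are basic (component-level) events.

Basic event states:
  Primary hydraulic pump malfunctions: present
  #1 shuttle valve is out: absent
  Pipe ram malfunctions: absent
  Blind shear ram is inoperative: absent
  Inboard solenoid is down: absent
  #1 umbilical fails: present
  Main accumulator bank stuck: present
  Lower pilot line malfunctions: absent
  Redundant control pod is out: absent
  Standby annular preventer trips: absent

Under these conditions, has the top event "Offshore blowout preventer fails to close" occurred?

Yes

Control pod inoperative [OR]: Standby annular preventer trips=not, Lower pilot line malfunctions=not → no input occurs → does not occur.
Annular stack unavailable [AND]: Inboard solenoid is down=not, Control pod inoperative=not → not all inputs occur → does not occur.
Shear sequence lost [OR]: Primary hydraulic pump malfunctions=occurs, #1 shuttle valve is out=not → at least one input occurs → occurs.
Backup path lost [AND]: Main accumulator bank stuck=occurs, Blind shear ram is inoperative=not, #1 umbilical fails=occurs → not all inputs occur → does not occur.
Hydraulic supply unavailable [OR]: Shear sequence lost=occurs, Backup path lost=not → at least one input occurs → occurs.
Ram stack down [AND]: Redundant control pod is out=not, Pipe ram malfunctions=not → not all inputs occur → does not occur.
Offshore blowout preventer fails to close [OR]: Annular stack unavailable=not, Hydraulic supply unavailable=occurs, Ram stack down=not → at least one input occurs → occurs.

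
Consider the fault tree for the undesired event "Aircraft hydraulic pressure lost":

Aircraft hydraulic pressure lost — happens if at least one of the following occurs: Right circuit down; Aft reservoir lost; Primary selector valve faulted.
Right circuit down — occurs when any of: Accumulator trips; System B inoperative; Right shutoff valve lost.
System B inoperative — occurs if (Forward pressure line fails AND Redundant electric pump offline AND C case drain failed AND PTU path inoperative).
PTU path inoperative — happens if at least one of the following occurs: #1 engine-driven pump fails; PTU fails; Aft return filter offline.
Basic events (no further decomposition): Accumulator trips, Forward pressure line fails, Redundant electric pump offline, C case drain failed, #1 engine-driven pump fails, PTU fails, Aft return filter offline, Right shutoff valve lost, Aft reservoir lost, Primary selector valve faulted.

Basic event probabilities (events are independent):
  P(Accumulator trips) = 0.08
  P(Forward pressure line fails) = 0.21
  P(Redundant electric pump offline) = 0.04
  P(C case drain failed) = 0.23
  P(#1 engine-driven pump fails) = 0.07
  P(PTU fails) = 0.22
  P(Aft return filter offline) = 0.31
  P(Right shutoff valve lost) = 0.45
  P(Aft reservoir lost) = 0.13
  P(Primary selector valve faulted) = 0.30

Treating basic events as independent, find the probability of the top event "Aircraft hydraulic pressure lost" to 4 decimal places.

0.6921

P(PTU path inoperative) [OR] = 1 − (1−0.07) × (1−0.22) × (1−0.31) = 0.499474
P(System B inoperative) [AND] = 0.21 × 0.04 × 0.23 × 0.499474 = 0.000965
P(Right circuit down) [OR] = 1 − (1−0.08) × (1−0.000965) × (1−0.45) = 0.494488
P(Aircraft hydraulic pressure lost) [OR] = 1 − (1−0.494488) × (1−0.13) × (1−0.30) = 0.692143
Rounded to 4 decimal places: P(Aircraft hydraulic pressure lost) ≈ 0.6921.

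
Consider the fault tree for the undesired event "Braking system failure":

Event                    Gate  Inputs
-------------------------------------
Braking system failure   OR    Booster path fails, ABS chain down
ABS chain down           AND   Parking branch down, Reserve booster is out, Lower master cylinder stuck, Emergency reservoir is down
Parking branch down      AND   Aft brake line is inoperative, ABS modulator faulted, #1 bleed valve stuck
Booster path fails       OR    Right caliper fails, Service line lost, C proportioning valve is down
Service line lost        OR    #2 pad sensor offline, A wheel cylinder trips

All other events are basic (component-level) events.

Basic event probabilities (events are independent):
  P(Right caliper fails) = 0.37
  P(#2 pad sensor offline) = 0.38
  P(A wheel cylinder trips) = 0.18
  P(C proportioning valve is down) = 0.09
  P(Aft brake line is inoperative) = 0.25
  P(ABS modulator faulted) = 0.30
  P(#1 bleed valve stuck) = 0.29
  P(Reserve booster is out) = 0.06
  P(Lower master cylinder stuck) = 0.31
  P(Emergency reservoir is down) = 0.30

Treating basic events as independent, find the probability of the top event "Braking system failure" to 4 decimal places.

P(Service line lost) [OR] = 1 − (1−0.38) × (1−0.18) = 0.491600
P(Booster path fails) [OR] = 1 − (1−0.37) × (1−0.491600) × (1−0.09) = 0.708534
P(Parking branch down) [AND] = 0.25 × 0.30 × 0.29 = 0.021750
P(ABS chain down) [AND] = 0.021750 × 0.06 × 0.31 × 0.30 = 0.000121
P(Braking system failure) [OR] = 1 − (1−0.708534) × (1−0.000121) = 0.708569
Rounded to 4 decimal places: P(Braking system failure) ≈ 0.7086.

0.7086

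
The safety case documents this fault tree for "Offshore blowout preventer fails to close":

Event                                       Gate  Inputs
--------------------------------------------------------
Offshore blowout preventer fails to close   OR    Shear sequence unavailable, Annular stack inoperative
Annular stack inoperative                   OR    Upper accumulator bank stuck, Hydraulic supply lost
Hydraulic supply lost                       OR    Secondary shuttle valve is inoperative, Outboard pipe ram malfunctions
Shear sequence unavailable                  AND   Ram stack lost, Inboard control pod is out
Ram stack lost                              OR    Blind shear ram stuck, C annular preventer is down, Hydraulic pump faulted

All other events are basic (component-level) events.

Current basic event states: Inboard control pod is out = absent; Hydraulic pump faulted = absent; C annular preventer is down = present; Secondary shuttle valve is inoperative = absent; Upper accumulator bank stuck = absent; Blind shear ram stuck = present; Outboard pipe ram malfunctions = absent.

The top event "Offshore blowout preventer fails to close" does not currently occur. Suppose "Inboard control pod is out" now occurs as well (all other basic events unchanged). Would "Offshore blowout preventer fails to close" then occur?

Counterfactual: set "Inboard control pod is out" to occurred.
Ram stack lost [OR]: Blind shear ram stuck=occurs, C annular preventer is down=occurs, Hydraulic pump faulted=not → at least one input occurs → occurs.
Shear sequence unavailable [AND]: Ram stack lost=occurs, Inboard control pod is out=occurs → all inputs occur → occurs.
Hydraulic supply lost [OR]: Secondary shuttle valve is inoperative=not, Outboard pipe ram malfunctions=not → no input occurs → does not occur.
Annular stack inoperative [OR]: Upper accumulator bank stuck=not, Hydraulic supply lost=not → no input occurs → does not occur.
Offshore blowout preventer fails to close [OR]: Shear sequence unavailable=occurs, Annular stack inoperative=not → at least one input occurs → occurs.

Yes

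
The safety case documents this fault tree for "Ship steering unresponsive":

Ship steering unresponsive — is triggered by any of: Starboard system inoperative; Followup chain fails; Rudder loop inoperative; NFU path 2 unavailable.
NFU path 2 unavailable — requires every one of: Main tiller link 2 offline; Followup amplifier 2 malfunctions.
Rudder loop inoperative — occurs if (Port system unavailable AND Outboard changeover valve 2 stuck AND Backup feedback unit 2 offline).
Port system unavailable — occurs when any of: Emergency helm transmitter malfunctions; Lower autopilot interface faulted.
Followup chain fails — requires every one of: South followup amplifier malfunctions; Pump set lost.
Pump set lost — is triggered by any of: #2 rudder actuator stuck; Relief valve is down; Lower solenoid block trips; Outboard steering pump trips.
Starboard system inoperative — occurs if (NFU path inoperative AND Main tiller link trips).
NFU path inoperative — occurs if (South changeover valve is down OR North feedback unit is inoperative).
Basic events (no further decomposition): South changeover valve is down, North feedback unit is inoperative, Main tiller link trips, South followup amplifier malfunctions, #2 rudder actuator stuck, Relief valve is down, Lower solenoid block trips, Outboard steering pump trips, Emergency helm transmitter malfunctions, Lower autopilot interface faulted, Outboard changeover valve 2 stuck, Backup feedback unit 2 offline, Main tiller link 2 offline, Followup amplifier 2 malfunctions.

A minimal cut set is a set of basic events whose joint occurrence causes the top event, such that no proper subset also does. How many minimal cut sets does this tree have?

NFU path inoperative [OR]: union of children's cut sets → 2 cut set(s).
Starboard system inoperative [AND]: one cut set from each child combined → 2 × 1 = 2 cut set(s).
Pump set lost [OR]: union of children's cut sets → 4 cut set(s).
Followup chain fails [AND]: one cut set from each child combined → 1 × 4 = 4 cut set(s).
Port system unavailable [OR]: union of children's cut sets → 2 cut set(s).
Rudder loop inoperative [AND]: one cut set from each child combined → 2 × 1 × 1 = 2 cut set(s).
NFU path 2 unavailable [AND]: one cut set from each child combined → 1 × 1 = 1 cut set(s).
Ship steering unresponsive [OR]: union of children's cut sets → 9 cut set(s).
Minimal cut sets: {Main tiller link trips, South changeover valve is down}; {Main tiller link trips, North feedback unit is inoperative}; {#2 rudder actuator stuck, South followup amplifier malfunctions}; {Relief valve is down, South followup amplifier malfunctions}; {Lower solenoid block trips, South followup amplifier malfunctions}; {Outboard steering pump trips, South followup amplifier malfunctions}; {Backup feedback unit 2 offline, Emergency helm transmitter malfunctions, Outboard changeover valve 2 stuck}; {Backup feedback unit 2 offline, Lower autopilot interface faulted, Outboard changeover valve 2 stuck}; {Followup amplifier 2 malfunctions, Main tiller link 2 offline}.

9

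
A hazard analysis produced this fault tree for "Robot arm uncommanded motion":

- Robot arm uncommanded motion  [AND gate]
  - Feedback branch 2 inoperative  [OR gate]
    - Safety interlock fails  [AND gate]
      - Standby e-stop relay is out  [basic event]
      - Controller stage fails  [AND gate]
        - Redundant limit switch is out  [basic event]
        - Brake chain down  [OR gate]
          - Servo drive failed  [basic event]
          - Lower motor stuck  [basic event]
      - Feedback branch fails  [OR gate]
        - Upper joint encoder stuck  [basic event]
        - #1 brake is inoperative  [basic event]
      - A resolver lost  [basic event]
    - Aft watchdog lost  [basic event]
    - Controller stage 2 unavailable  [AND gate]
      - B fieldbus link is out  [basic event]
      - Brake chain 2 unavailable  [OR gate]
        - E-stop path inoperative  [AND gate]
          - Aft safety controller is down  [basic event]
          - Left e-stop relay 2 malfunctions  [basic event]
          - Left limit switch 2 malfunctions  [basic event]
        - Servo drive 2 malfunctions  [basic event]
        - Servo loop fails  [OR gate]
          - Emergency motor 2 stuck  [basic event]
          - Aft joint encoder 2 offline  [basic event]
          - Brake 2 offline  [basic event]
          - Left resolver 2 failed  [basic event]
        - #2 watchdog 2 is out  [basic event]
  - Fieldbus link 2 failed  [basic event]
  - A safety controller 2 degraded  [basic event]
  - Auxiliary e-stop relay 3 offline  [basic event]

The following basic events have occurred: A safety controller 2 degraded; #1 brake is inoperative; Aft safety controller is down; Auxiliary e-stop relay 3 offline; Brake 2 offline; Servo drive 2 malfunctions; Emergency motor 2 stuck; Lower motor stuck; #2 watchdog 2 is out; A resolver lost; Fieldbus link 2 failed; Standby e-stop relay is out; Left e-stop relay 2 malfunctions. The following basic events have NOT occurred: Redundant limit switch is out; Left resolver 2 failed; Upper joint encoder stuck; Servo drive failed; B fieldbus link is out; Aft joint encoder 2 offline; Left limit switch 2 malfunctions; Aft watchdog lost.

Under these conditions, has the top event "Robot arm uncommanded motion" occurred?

Brake chain down [OR]: Servo drive failed=not, Lower motor stuck=occurs → at least one input occurs → occurs.
Controller stage fails [AND]: Redundant limit switch is out=not, Brake chain down=occurs → not all inputs occur → does not occur.
Feedback branch fails [OR]: Upper joint encoder stuck=not, #1 brake is inoperative=occurs → at least one input occurs → occurs.
Safety interlock fails [AND]: Standby e-stop relay is out=occurs, Controller stage fails=not, Feedback branch fails=occurs, A resolver lost=occurs → not all inputs occur → does not occur.
E-stop path inoperative [AND]: Aft safety controller is down=occurs, Left e-stop relay 2 malfunctions=occurs, Left limit switch 2 malfunctions=not → not all inputs occur → does not occur.
Servo loop fails [OR]: Emergency motor 2 stuck=occurs, Aft joint encoder 2 offline=not, Brake 2 offline=occurs, Left resolver 2 failed=not → at least one input occurs → occurs.
Brake chain 2 unavailable [OR]: E-stop path inoperative=not, Servo drive 2 malfunctions=occurs, Servo loop fails=occurs, #2 watchdog 2 is out=occurs → at least one input occurs → occurs.
Controller stage 2 unavailable [AND]: B fieldbus link is out=not, Brake chain 2 unavailable=occurs → not all inputs occur → does not occur.
Feedback branch 2 inoperative [OR]: Safety interlock fails=not, Aft watchdog lost=not, Controller stage 2 unavailable=not → no input occurs → does not occur.
Robot arm uncommanded motion [AND]: Feedback branch 2 inoperative=not, Fieldbus link 2 failed=occurs, A safety controller 2 degraded=occurs, Auxiliary e-stop relay 3 offline=occurs → not all inputs occur → does not occur.

No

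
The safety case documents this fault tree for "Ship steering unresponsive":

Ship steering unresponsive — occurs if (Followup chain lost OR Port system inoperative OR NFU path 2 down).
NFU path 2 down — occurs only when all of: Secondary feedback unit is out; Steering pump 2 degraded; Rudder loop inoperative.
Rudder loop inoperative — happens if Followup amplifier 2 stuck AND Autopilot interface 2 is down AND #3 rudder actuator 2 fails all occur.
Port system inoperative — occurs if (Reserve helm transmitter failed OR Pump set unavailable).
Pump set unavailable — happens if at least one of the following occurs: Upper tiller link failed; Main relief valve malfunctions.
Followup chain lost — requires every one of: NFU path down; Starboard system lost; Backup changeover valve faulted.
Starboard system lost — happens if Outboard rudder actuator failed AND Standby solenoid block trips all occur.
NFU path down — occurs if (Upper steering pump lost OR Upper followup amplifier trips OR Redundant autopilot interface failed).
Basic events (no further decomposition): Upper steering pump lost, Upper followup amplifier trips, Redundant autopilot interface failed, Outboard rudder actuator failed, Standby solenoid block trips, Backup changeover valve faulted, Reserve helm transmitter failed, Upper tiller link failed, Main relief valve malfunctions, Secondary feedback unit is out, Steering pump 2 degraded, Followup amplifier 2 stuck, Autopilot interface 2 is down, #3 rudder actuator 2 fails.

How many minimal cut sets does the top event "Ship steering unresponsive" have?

NFU path down [OR]: union of children's cut sets → 3 cut set(s).
Starboard system lost [AND]: one cut set from each child combined → 1 × 1 = 1 cut set(s).
Followup chain lost [AND]: one cut set from each child combined → 3 × 1 × 1 = 3 cut set(s).
Pump set unavailable [OR]: union of children's cut sets → 2 cut set(s).
Port system inoperative [OR]: union of children's cut sets → 3 cut set(s).
Rudder loop inoperative [AND]: one cut set from each child combined → 1 × 1 × 1 = 1 cut set(s).
NFU path 2 down [AND]: one cut set from each child combined → 1 × 1 × 1 = 1 cut set(s).
Ship steering unresponsive [OR]: union of children's cut sets → 7 cut set(s).
Minimal cut sets: {Backup changeover valve faulted, Outboard rudder actuator failed, Standby solenoid block trips, Upper steering pump lost}; {Backup changeover valve faulted, Outboard rudder actuator failed, Standby solenoid block trips, Upper followup amplifier trips}; {Backup changeover valve faulted, Outboard rudder actuator failed, Redundant autopilot interface failed, Standby solenoid block trips}; {Reserve helm transmitter failed}; {Upper tiller link failed}; {Main relief valve malfunctions}; {#3 rudder actuator 2 fails, Autopilot interface 2 is down, Followup amplifier 2 stuck, Secondary feedback unit is out, Steering pump 2 degraded}.

7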